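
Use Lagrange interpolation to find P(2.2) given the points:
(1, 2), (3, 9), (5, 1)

Lagrange interpolation formula:
P(x) = Σ yᵢ × Lᵢ(x)
where Lᵢ(x) = Π_{j≠i} (x - xⱼ)/(xᵢ - xⱼ)

L_0(2.2) = (2.2 - 3)/(1 - 3) × (2.2 - 5)/(1 - 5) = 0.280000
L_1(2.2) = (2.2 - 1)/(3 - 1) × (2.2 - 5)/(3 - 5) = 0.840000
L_2(2.2) = (2.2 - 1)/(5 - 1) × (2.2 - 3)/(5 - 3) = -0.120000

P(2.2) = 2×L_0(2.2) + 9×L_1(2.2) + 1×L_2(2.2)
P(2.2) = 8.000000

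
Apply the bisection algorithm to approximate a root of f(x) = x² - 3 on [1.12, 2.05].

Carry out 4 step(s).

f(x) = x² - 3
Initial interval: [1.12, 2.05]

Iteration 1:
  c_1 = (1.120000 + 2.050000)/2 = 1.585000
  f(c_1) = f(1.585000) = -0.487775
  f(a) × f(c) ≥ 0, new interval: [1.585000, 2.050000]
Iteration 2:
  c_2 = (1.585000 + 2.050000)/2 = 1.817500
  f(c_2) = f(1.817500) = 0.303306
  f(a) × f(c) < 0, new interval: [1.585000, 1.817500]
Iteration 3:
  c_3 = (1.585000 + 1.817500)/2 = 1.701250
  f(c_3) = f(1.701250) = -0.105748
  f(a) × f(c) ≥ 0, new interval: [1.701250, 1.817500]
Iteration 4:
  c_4 = (1.701250 + 1.817500)/2 = 1.759375
  f(c_4) = f(1.759375) = 0.095400
  f(a) × f(c) < 0, new interval: [1.701250, 1.759375]

After 4 iteration(s), the approximation is c_4 = 1.759375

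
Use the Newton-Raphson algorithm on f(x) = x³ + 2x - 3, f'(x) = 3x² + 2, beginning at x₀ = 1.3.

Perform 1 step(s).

f(x) = x³ + 2x - 3
f'(x) = 3x² + 2
x₀ = 1.3

Newton-Raphson formula: x_{n+1} = x_n - f(x_n)/f'(x_n)

Iteration 1:
  f(1.300000) = 1.797000
  f'(1.300000) = 7.070000
  x_1 = 1.300000 - 1.797000/7.070000 = 1.045827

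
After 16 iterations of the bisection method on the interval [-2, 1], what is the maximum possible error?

Bisection error bound: |error| ≤ (b-a)/2^n
|error| ≤ (1 - (-2))/2^16 = 3/2^16
|error| ≤ 0.0000457764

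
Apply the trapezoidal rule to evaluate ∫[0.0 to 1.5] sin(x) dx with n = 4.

f(x) = sin(x)
a = 0.0, b = 1.5, n = 4
h = (b - a)/n = 0.375000

Trapezoidal rule: (h/2)[f(x₀) + 2f(x₁) + 2f(x₂) + ... + f(xₙ)]

x_0 = 0.0000, f(x_0) = 0.000000, coefficient = 1
x_1 = 0.3750, f(x_1) = 0.366273, coefficient = 2
x_2 = 0.7500, f(x_2) = 0.681639, coefficient = 2
x_3 = 1.1250, f(x_3) = 0.902268, coefficient = 2
x_4 = 1.5000, f(x_4) = 0.997495, coefficient = 1

I ≈ (0.375000/2) × 4.897853 = 0.918347
Exact value: 0.929263
Error: 0.010915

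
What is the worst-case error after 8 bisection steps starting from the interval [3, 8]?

Bisection error bound: |error| ≤ (b-a)/2^n
|error| ≤ (8 - 3)/2^8 = 5/2^8
|error| ≤ 0.0195312500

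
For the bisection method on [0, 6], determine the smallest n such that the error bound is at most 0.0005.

We need (b-a)/2^n ≤ 0.0005
(6 - 0)/2^n ≤ 0.0005
6/2^n ≤ 0.0005
2^n ≥ 12000
n ≥ log₂(12000) = 13.55
n ≥ 14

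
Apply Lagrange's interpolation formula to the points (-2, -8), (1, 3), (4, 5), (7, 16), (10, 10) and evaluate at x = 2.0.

Lagrange interpolation formula:
P(x) = Σ yᵢ × Lᵢ(x)
where Lᵢ(x) = Π_{j≠i} (x - xⱼ)/(xᵢ - xⱼ)

L_0(2.0) = (2.0 - 1)/(-2 - 1) × (2.0 - 4)/(-2 - 4) × (2.0 - 7)/(-2 - 7) × (2.0 - 10)/(-2 - 10) = -0.041152
L_1(2.0) = (2.0 - (-2))/(1 - (-2)) × (2.0 - 4)/(1 - 4) × (2.0 - 7)/(1 - 7) × (2.0 - 10)/(1 - 10) = 0.658436
L_2(2.0) = (2.0 - (-2))/(4 - (-2)) × (2.0 - 1)/(4 - 1) × (2.0 - 7)/(4 - 7) × (2.0 - 10)/(4 - 10) = 0.493827
L_3(2.0) = (2.0 - (-2))/(7 - (-2)) × (2.0 - 1)/(7 - 1) × (2.0 - 4)/(7 - 4) × (2.0 - 10)/(7 - 10) = -0.131687
L_4(2.0) = (2.0 - (-2))/(10 - (-2)) × (2.0 - 1)/(10 - 1) × (2.0 - 4)/(10 - 4) × (2.0 - 7)/(10 - 7) = 0.020576

P(2.0) = (-8)×L_0(2.0) + 3×L_1(2.0) + 5×L_2(2.0) + 16×L_3(2.0) + 10×L_4(2.0)
P(2.0) = 2.872428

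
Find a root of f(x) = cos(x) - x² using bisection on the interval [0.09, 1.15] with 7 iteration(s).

f(x) = cos(x) - x²
Initial interval: [0.09, 1.15]

Iteration 1:
  c_1 = (0.090000 + 1.150000)/2 = 0.620000
  f(c_1) = f(0.620000) = 0.429478
  f(a) × f(c) ≥ 0, new interval: [0.620000, 1.150000]
Iteration 2:
  c_2 = (0.620000 + 1.150000)/2 = 0.885000
  f(c_2) = f(0.885000) = -0.149935
  f(a) × f(c) < 0, new interval: [0.620000, 0.885000]
Iteration 3:
  c_3 = (0.620000 + 0.885000)/2 = 0.752500
  f(c_3) = f(0.752500) = 0.163726
  f(a) × f(c) ≥ 0, new interval: [0.752500, 0.885000]
Iteration 4:
  c_4 = (0.752500 + 0.885000)/2 = 0.818750
  f(c_4) = f(0.818750) = 0.012783
  f(a) × f(c) ≥ 0, new interval: [0.818750, 0.885000]
Iteration 5:
  c_5 = (0.818750 + 0.885000)/2 = 0.851875
  f(c_5) = f(0.851875) = -0.067118
  f(a) × f(c) < 0, new interval: [0.818750, 0.851875]
Iteration 6:
  c_6 = (0.818750 + 0.851875)/2 = 0.835312
  f(c_6) = f(0.835312) = -0.026801
  f(a) × f(c) < 0, new interval: [0.818750, 0.835312]
Iteration 7:
  c_7 = (0.818750 + 0.835312)/2 = 0.827031
  f(c_7) = f(0.827031) = -0.006917
  f(a) × f(c) < 0, new interval: [0.818750, 0.827031]

After 7 iteration(s), the approximation is c_7 = 0.827031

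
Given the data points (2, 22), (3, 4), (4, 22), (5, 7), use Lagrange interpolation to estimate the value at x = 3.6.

Lagrange interpolation formula:
P(x) = Σ yᵢ × Lᵢ(x)
where Lᵢ(x) = Π_{j≠i} (x - xⱼ)/(xᵢ - xⱼ)

L_0(3.6) = (3.6 - 3)/(2 - 3) × (3.6 - 4)/(2 - 4) × (3.6 - 5)/(2 - 5) = -0.056000
L_1(3.6) = (3.6 - 2)/(3 - 2) × (3.6 - 4)/(3 - 4) × (3.6 - 5)/(3 - 5) = 0.448000
L_2(3.6) = (3.6 - 2)/(4 - 2) × (3.6 - 3)/(4 - 3) × (3.6 - 5)/(4 - 5) = 0.672000
L_3(3.6) = (3.6 - 2)/(5 - 2) × (3.6 - 3)/(5 - 3) × (3.6 - 4)/(5 - 4) = -0.064000

P(3.6) = 22×L_0(3.6) + 4×L_1(3.6) + 22×L_2(3.6) + 7×L_3(3.6)
P(3.6) = 14.896000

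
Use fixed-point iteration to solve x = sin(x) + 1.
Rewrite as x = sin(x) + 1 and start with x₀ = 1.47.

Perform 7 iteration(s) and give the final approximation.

Equation: x = sin(x) + 1
Fixed-point form: x = sin(x) + 1
x₀ = 1.47

x_1 = g(1.470000) = 1.994924
x_2 = g(1.994924) = 1.911398
x_3 = g(1.911398) = 1.942554
x_4 = g(1.942554) = 1.931690
x_5 = g(1.931690) = 1.935582
x_6 = g(1.935582) = 1.934200
x_7 = g(1.934200) = 1.934692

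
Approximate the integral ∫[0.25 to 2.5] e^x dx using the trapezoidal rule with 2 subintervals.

f(x) = e^x
a = 0.25, b = 2.5, n = 2
h = (b - a)/n = 1.125000

Trapezoidal rule: (h/2)[f(x₀) + 2f(x₁) + 2f(x₂) + ... + f(xₙ)]

x_0 = 0.2500, f(x_0) = 1.284025, coefficient = 1
x_1 = 1.3750, f(x_1) = 3.955077, coefficient = 2
x_2 = 2.5000, f(x_2) = 12.182494, coefficient = 1

I ≈ (1.125000/2) × 21.376673 = 12.024378
Exact value: 10.898469
Error: 1.125910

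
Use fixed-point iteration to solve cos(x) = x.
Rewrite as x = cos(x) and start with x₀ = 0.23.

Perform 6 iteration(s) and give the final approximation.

Equation: cos(x) = x
Fixed-point form: x = cos(x)
x₀ = 0.23

x_1 = g(0.230000) = 0.973666
x_2 = g(0.973666) = 0.562271
x_3 = g(0.562271) = 0.846046
x_4 = g(0.846046) = 0.662948
x_5 = g(0.662948) = 0.788181
x_6 = g(0.788181) = 0.705136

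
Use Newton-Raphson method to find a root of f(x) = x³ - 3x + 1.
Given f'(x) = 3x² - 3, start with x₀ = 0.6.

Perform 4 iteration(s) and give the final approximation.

f(x) = x³ - 3x + 1
f'(x) = 3x² - 3
x₀ = 0.6

Newton-Raphson formula: x_{n+1} = x_n - f(x_n)/f'(x_n)

Iteration 1:
  f(0.600000) = -0.584000
  f'(0.600000) = -1.920000
  x_1 = 0.600000 - (-0.584000)/(-1.920000) = 0.295833
Iteration 2:
  f(0.295833) = 0.138391
  f'(0.295833) = -2.737448
  x_2 = 0.295833 - 0.138391/(-2.737448) = 0.346388
Iteration 3:
  f(0.346388) = 0.002397
  f'(0.346388) = -2.640046
  x_3 = 0.346388 - 0.002397/(-2.640046) = 0.347296
Iteration 4:
  f(0.347296) = 0.000001
  f'(0.347296) = -2.638156
  x_4 = 0.347296 - 0.000001/(-2.638156) = 0.347296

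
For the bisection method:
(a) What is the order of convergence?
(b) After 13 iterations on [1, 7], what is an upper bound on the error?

(a) Bisection has linear (order 1) convergence; the error is halved each step.

(b) Error bound = (b-a)/2^n = (7 - 1)/2^{13}
    = 6/2^{13}

(a) 1 (linear); (b) error ≤ 7.32e-04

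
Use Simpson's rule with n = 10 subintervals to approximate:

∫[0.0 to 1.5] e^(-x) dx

f(x) = e^(-x)
a = 0.0, b = 1.5, n = 10
h = (b - a)/n = 0.150000

Simpson's rule: (h/3)[f(x₀) + 4f(x₁) + 2f(x₂) + ... + f(xₙ)]

x_0 = 0.0000, f(x_0) = 1.000000, coefficient = 1
x_1 = 0.1500, f(x_1) = 0.860708, coefficient = 4
x_2 = 0.3000, f(x_2) = 0.740818, coefficient = 2
x_3 = 0.4500, f(x_3) = 0.637628, coefficient = 4
x_4 = 0.6000, f(x_4) = 0.548812, coefficient = 2
x_5 = 0.7500, f(x_5) = 0.472367, coefficient = 4
x_6 = 0.9000, f(x_6) = 0.406570, coefficient = 2
x_7 = 1.0500, f(x_7) = 0.349938, coefficient = 4
x_8 = 1.2000, f(x_8) = 0.301194, coefficient = 2
x_9 = 1.3500, f(x_9) = 0.259240, coefficient = 4
x_10 = 1.5000, f(x_10) = 0.223130, coefficient = 1

I ≈ (0.150000/3) × 15.537440 = 0.776872
Exact value: 0.776870
Error: 0.000002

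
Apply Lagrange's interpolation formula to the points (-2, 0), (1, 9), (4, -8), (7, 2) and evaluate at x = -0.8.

Lagrange interpolation formula:
P(x) = Σ yᵢ × Lᵢ(x)
where Lᵢ(x) = Π_{j≠i} (x - xⱼ)/(xᵢ - xⱼ)

L_0(-0.8) = (-0.8 - 1)/(-2 - 1) × (-0.8 - 4)/(-2 - 4) × (-0.8 - 7)/(-2 - 7) = 0.416000
L_1(-0.8) = (-0.8 - (-2))/(1 - (-2)) × (-0.8 - 4)/(1 - 4) × (-0.8 - 7)/(1 - 7) = 0.832000
L_2(-0.8) = (-0.8 - (-2))/(4 - (-2)) × (-0.8 - 1)/(4 - 1) × (-0.8 - 7)/(4 - 7) = -0.312000
L_3(-0.8) = (-0.8 - (-2))/(7 - (-2)) × (-0.8 - 1)/(7 - 1) × (-0.8 - 4)/(7 - 4) = 0.064000

P(-0.8) = 0×L_0(-0.8) + 9×L_1(-0.8) + (-8)×L_2(-0.8) + 2×L_3(-0.8)
P(-0.8) = 10.112000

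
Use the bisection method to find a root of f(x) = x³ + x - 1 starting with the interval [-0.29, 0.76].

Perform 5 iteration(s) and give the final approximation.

f(x) = x³ + x - 1
Initial interval: [-0.29, 0.76]

Iteration 1:
  c_1 = (-0.290000 + 0.760000)/2 = 0.235000
  f(c_1) = f(0.235000) = -0.752022
  f(a) × f(c) ≥ 0, new interval: [0.235000, 0.760000]
Iteration 2:
  c_2 = (0.235000 + 0.760000)/2 = 0.497500
  f(c_2) = f(0.497500) = -0.379366
  f(a) × f(c) ≥ 0, new interval: [0.497500, 0.760000]
Iteration 3:
  c_3 = (0.497500 + 0.760000)/2 = 0.628750
  f(c_3) = f(0.628750) = -0.122688
  f(a) × f(c) ≥ 0, new interval: [0.628750, 0.760000]
Iteration 4:
  c_4 = (0.628750 + 0.760000)/2 = 0.694375
  f(c_4) = f(0.694375) = 0.029173
  f(a) × f(c) < 0, new interval: [0.628750, 0.694375]
Iteration 5:
  c_5 = (0.628750 + 0.694375)/2 = 0.661563
  f(c_5) = f(0.661563) = -0.048895
  f(a) × f(c) ≥ 0, new interval: [0.661563, 0.694375]

After 5 iteration(s), the approximation is c_5 = 0.661563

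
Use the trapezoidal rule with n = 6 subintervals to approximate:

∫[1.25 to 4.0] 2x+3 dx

f(x) = 2x+3
a = 1.25, b = 4.0, n = 6
h = (b - a)/n = 0.458333

Trapezoidal rule: (h/2)[f(x₀) + 2f(x₁) + 2f(x₂) + ... + f(xₙ)]

x_0 = 1.2500, f(x_0) = 5.500000, coefficient = 1
x_1 = 1.7083, f(x_1) = 6.416667, coefficient = 2
x_2 = 2.1667, f(x_2) = 7.333333, coefficient = 2
x_3 = 2.6250, f(x_3) = 8.250000, coefficient = 2
x_4 = 3.0833, f(x_4) = 9.166667, coefficient = 2
x_5 = 3.5417, f(x_5) = 10.083333, coefficient = 2
x_6 = 4.0000, f(x_6) = 11.000000, coefficient = 1

I ≈ (0.458333/2) × 99.000000 = 22.687500
Exact value: 22.687500
Error: 0.000000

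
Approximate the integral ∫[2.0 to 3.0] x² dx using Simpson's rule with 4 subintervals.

f(x) = x²
a = 2.0, b = 3.0, n = 4
h = (b - a)/n = 0.250000

Simpson's rule: (h/3)[f(x₀) + 4f(x₁) + 2f(x₂) + ... + f(xₙ)]

x_0 = 2.0000, f(x_0) = 4.000000, coefficient = 1
x_1 = 2.2500, f(x_1) = 5.062500, coefficient = 4
x_2 = 2.5000, f(x_2) = 6.250000, coefficient = 2
x_3 = 2.7500, f(x_3) = 7.562500, coefficient = 4
x_4 = 3.0000, f(x_4) = 9.000000, coefficient = 1

I ≈ (0.250000/3) × 76.000000 = 6.333333
Exact value: 6.333333
Error: 0.000000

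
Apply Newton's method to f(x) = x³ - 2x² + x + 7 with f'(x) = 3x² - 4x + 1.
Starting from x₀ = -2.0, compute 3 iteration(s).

f(x) = x³ - 2x² + x + 7
f'(x) = 3x² - 4x + 1
x₀ = -2.0

Newton-Raphson formula: x_{n+1} = x_n - f(x_n)/f'(x_n)

Iteration 1:
  f(-2.000000) = -11.000000
  f'(-2.000000) = 21.000000
  x_1 = -2.000000 - (-11.000000)/21.000000 = -1.476190
Iteration 2:
  f(-1.476190) = -2.051290
  f'(-1.476190) = 13.442177
  x_2 = -1.476190 - (-2.051290)/13.442177 = -1.323589
Iteration 3:
  f(-1.323589) = -0.146149
  f'(-1.323589) = 11.550025
  x_3 = -1.323589 - (-0.146149)/11.550025 = -1.310936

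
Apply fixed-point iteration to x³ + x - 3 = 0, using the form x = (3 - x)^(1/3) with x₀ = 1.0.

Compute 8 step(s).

Equation: x³ + x - 3 = 0
Fixed-point form: x = (3 - x)^(1/3)
x₀ = 1.0

x_1 = g(1.000000) = 1.259921
x_2 = g(1.259921) = 1.202790
x_3 = g(1.202790) = 1.215812
x_4 = g(1.215812) = 1.212868
x_5 = g(1.212868) = 1.213535
x_6 = g(1.213535) = 1.213384
x_7 = g(1.213384) = 1.213418
x_8 = g(1.213418) = 1.213410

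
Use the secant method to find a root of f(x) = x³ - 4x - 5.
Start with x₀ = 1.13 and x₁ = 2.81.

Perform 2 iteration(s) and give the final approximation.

f(x) = x³ - 4x - 5
x₀ = 1.13, x₁ = 2.81

Secant formula: x_{n+1} = x_n - f(x_n)(x_n - x_{n-1})/(f(x_n) - f(x_{n-1}))

Iteration 1:
  f(1.130000) = -8.077103
  f(2.810000) = 5.948041
  x_2 = 2.810000 - 5.948041×(2.810000 - 1.130000)/(5.948041 - (-8.077103))
       = 2.097515
Iteration 2:
  f(2.810000) = 5.948041
  f(2.097515) = -4.161900
  x_3 = 2.097515 - (-4.161900)×(2.097515 - 2.810000)/(-4.161900 - 5.948041)
       = 2.390819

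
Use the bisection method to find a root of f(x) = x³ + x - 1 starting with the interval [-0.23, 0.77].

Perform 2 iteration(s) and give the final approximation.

f(x) = x³ + x - 1
Initial interval: [-0.23, 0.77]

Iteration 1:
  c_1 = (-0.230000 + 0.770000)/2 = 0.270000
  f(c_1) = f(0.270000) = -0.710317
  f(a) × f(c) ≥ 0, new interval: [0.270000, 0.770000]
Iteration 2:
  c_2 = (0.270000 + 0.770000)/2 = 0.520000
  f(c_2) = f(0.520000) = -0.339392
  f(a) × f(c) ≥ 0, new interval: [0.520000, 0.770000]

After 2 iteration(s), the approximation is c_2 = 0.520000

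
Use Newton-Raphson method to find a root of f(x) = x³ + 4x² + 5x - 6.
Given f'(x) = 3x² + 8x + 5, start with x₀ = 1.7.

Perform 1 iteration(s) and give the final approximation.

f(x) = x³ + 4x² + 5x - 6
f'(x) = 3x² + 8x + 5
x₀ = 1.7

Newton-Raphson formula: x_{n+1} = x_n - f(x_n)/f'(x_n)

Iteration 1:
  f(1.700000) = 18.973000
  f'(1.700000) = 27.270000
  x_1 = 1.700000 - 18.973000/27.270000 = 1.004254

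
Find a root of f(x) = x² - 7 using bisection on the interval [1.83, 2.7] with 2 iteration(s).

f(x) = x² - 7
Initial interval: [1.83, 2.7]

Iteration 1:
  c_1 = (1.830000 + 2.700000)/2 = 2.265000
  f(c_1) = f(2.265000) = -1.869775
  f(a) × f(c) ≥ 0, new interval: [2.265000, 2.700000]
Iteration 2:
  c_2 = (2.265000 + 2.700000)/2 = 2.482500
  f(c_2) = f(2.482500) = -0.837194
  f(a) × f(c) ≥ 0, new interval: [2.482500, 2.700000]

After 2 iteration(s), the approximation is c_2 = 2.482500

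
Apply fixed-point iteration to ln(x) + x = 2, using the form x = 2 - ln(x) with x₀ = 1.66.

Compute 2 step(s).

Equation: ln(x) + x = 2
Fixed-point form: x = 2 - ln(x)
x₀ = 1.66

x_1 = g(1.660000) = 1.493182
x_2 = g(1.493182) = 1.599090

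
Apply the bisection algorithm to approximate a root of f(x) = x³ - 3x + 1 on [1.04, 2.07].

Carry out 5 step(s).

f(x) = x³ - 3x + 1
Initial interval: [1.04, 2.07]

Iteration 1:
  c_1 = (1.040000 + 2.070000)/2 = 1.555000
  f(c_1) = f(1.555000) = 0.095029
  f(a) × f(c) < 0, new interval: [1.040000, 1.555000]
Iteration 2:
  c_2 = (1.040000 + 1.555000)/2 = 1.297500
  f(c_2) = f(1.297500) = -0.708151
  f(a) × f(c) ≥ 0, new interval: [1.297500, 1.555000]
Iteration 3:
  c_3 = (1.297500 + 1.555000)/2 = 1.426250
  f(c_3) = f(1.426250) = -0.377488
  f(a) × f(c) ≥ 0, new interval: [1.426250, 1.555000]
Iteration 4:
  c_4 = (1.426250 + 1.555000)/2 = 1.490625
  f(c_4) = f(1.490625) = -0.159762
  f(a) × f(c) ≥ 0, new interval: [1.490625, 1.555000]
Iteration 5:
  c_5 = (1.490625 + 1.555000)/2 = 1.522813
  f(c_5) = f(1.522813) = -0.037099
  f(a) × f(c) ≥ 0, new interval: [1.522813, 1.555000]

After 5 iteration(s), the approximation is c_5 = 1.522813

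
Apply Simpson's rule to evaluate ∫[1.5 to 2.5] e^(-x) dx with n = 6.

f(x) = e^(-x)
a = 1.5, b = 2.5, n = 6
h = (b - a)/n = 0.166667

Simpson's rule: (h/3)[f(x₀) + 4f(x₁) + 2f(x₂) + ... + f(xₙ)]

x_0 = 1.5000, f(x_0) = 0.223130, coefficient = 1
x_1 = 1.6667, f(x_1) = 0.188876, coefficient = 4
x_2 = 1.8333, f(x_2) = 0.159880, coefficient = 2
x_3 = 2.0000, f(x_3) = 0.135335, coefficient = 4
x_4 = 2.1667, f(x_4) = 0.114559, coefficient = 2
x_5 = 2.3333, f(x_5) = 0.096972, coefficient = 4
x_6 = 2.5000, f(x_6) = 0.082085, coefficient = 1

I ≈ (0.166667/3) × 2.538824 = 0.141046
Exact value: 0.141045
Error: 0.000001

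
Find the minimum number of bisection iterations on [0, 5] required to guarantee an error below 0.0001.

We need (b-a)/2^n ≤ 0.0001
(5 - 0)/2^n ≤ 0.0001
5/2^n ≤ 0.0001
2^n ≥ 50000
n ≥ log₂(50000) = 15.61
n ≥ 16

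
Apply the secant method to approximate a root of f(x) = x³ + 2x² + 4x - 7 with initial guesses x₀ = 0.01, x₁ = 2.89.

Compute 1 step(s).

f(x) = x³ + 2x² + 4x - 7
x₀ = 0.01, x₁ = 2.89

Secant formula: x_{n+1} = x_n - f(x_n)(x_n - x_{n-1})/(f(x_n) - f(x_{n-1}))

Iteration 1:
  f(0.010000) = -6.959799
  f(2.890000) = 45.401769
  x_2 = 2.890000 - 45.401769×(2.890000 - 0.010000)/(45.401769 - (-6.959799))
       = 0.392804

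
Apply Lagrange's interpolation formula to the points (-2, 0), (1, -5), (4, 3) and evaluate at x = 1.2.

Lagrange interpolation formula:
P(x) = Σ yᵢ × Lᵢ(x)
where Lᵢ(x) = Π_{j≠i} (x - xⱼ)/(xᵢ - xⱼ)

L_0(1.2) = (1.2 - 1)/(-2 - 1) × (1.2 - 4)/(-2 - 4) = -0.031111
L_1(1.2) = (1.2 - (-2))/(1 - (-2)) × (1.2 - 4)/(1 - 4) = 0.995556
L_2(1.2) = (1.2 - (-2))/(4 - (-2)) × (1.2 - 1)/(4 - 1) = 0.035556

P(1.2) = 0×L_0(1.2) + (-5)×L_1(1.2) + 3×L_2(1.2)
P(1.2) = -4.871111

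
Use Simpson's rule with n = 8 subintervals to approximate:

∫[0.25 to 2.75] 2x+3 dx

f(x) = 2x+3
a = 0.25, b = 2.75, n = 8
h = (b - a)/n = 0.312500

Simpson's rule: (h/3)[f(x₀) + 4f(x₁) + 2f(x₂) + ... + f(xₙ)]

x_0 = 0.2500, f(x_0) = 3.500000, coefficient = 1
x_1 = 0.5625, f(x_1) = 4.125000, coefficient = 4
x_2 = 0.8750, f(x_2) = 4.750000, coefficient = 2
x_3 = 1.1875, f(x_3) = 5.375000, coefficient = 4
x_4 = 1.5000, f(x_4) = 6.000000, coefficient = 2
x_5 = 1.8125, f(x_5) = 6.625000, coefficient = 4
x_6 = 2.1250, f(x_6) = 7.250000, coefficient = 2
x_7 = 2.4375, f(x_7) = 7.875000, coefficient = 4
x_8 = 2.7500, f(x_8) = 8.500000, coefficient = 1

I ≈ (0.312500/3) × 144.000000 = 15.000000
Exact value: 15.000000
Error: 0.000000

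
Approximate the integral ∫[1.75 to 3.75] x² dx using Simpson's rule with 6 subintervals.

f(x) = x²
a = 1.75, b = 3.75, n = 6
h = (b - a)/n = 0.333333

Simpson's rule: (h/3)[f(x₀) + 4f(x₁) + 2f(x₂) + ... + f(xₙ)]

x_0 = 1.7500, f(x_0) = 3.062500, coefficient = 1
x_1 = 2.0833, f(x_1) = 4.340278, coefficient = 4
x_2 = 2.4167, f(x_2) = 5.840278, coefficient = 2
x_3 = 2.7500, f(x_3) = 7.562500, coefficient = 4
x_4 = 3.0833, f(x_4) = 9.506944, coefficient = 2
x_5 = 3.4167, f(x_5) = 11.673611, coefficient = 4
x_6 = 3.7500, f(x_6) = 14.062500, coefficient = 1

I ≈ (0.333333/3) × 142.125000 = 15.791667
Exact value: 15.791667
Error: 0.000000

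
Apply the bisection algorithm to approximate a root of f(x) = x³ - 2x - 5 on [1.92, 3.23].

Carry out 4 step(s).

f(x) = x³ - 2x - 5
Initial interval: [1.92, 3.23]

Iteration 1:
  c_1 = (1.920000 + 3.230000)/2 = 2.575000
  f(c_1) = f(2.575000) = 6.923859
  f(a) × f(c) < 0, new interval: [1.920000, 2.575000]
Iteration 2:
  c_2 = (1.920000 + 2.575000)/2 = 2.247500
  f(c_2) = f(2.247500) = 1.857698
  f(a) × f(c) < 0, new interval: [1.920000, 2.247500]
Iteration 3:
  c_3 = (1.920000 + 2.247500)/2 = 2.083750
  f(c_3) = f(2.083750) = -0.119828
  f(a) × f(c) ≥ 0, new interval: [2.083750, 2.247500]
Iteration 4:
  c_4 = (2.083750 + 2.247500)/2 = 2.165625
  f(c_4) = f(2.165625) = 0.825383
  f(a) × f(c) < 0, new interval: [2.083750, 2.165625]

After 4 iteration(s), the approximation is c_4 = 2.165625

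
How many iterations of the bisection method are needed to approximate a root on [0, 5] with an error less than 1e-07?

We need (b-a)/2^n ≤ 1e-07
(5 - 0)/2^n ≤ 1e-07
5/2^n ≤ 1e-07
2^n ≥ 50000000
n ≥ log₂(50000000) = 25.58
n ≥ 26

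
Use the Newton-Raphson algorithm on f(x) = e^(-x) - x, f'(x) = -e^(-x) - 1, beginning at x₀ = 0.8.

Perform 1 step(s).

f(x) = e^(-x) - x
f'(x) = -e^(-x) - 1
x₀ = 0.8

Newton-Raphson formula: x_{n+1} = x_n - f(x_n)/f'(x_n)

Iteration 1:
  f(0.800000) = -0.350671
  f'(0.800000) = -1.449329
  x_1 = 0.800000 - (-0.350671)/(-1.449329) = 0.558046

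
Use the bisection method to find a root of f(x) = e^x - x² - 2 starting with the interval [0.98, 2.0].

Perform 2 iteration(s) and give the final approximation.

f(x) = e^x - x² - 2
Initial interval: [0.98, 2.0]

Iteration 1:
  c_1 = (0.980000 + 2.000000)/2 = 1.490000
  f(c_1) = f(1.490000) = 0.216996
  f(a) × f(c) < 0, new interval: [0.980000, 1.490000]
Iteration 2:
  c_2 = (0.980000 + 1.490000)/2 = 1.235000
  f(c_2) = f(1.235000) = -0.086846
  f(a) × f(c) ≥ 0, new interval: [1.235000, 1.490000]

After 2 iteration(s), the approximation is c_2 = 1.235000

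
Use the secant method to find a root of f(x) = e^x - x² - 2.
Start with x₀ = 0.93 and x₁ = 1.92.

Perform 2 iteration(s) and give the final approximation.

f(x) = e^x - x² - 2
x₀ = 0.93, x₁ = 1.92

Secant formula: x_{n+1} = x_n - f(x_n)(x_n - x_{n-1})/(f(x_n) - f(x_{n-1}))

Iteration 1:
  f(0.930000) = -0.330391
  f(1.920000) = 1.134558
  x_2 = 1.920000 - 1.134558×(1.920000 - 0.930000)/(1.134558 - (-0.330391))
       = 1.153275
Iteration 2:
  f(1.920000) = 1.134558
  f(1.153275) = -0.161490
  x_3 = 1.153275 - (-0.161490)×(1.153275 - 1.920000)/(-0.161490 - 1.134558)
       = 1.248811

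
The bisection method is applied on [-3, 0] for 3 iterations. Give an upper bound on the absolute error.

Bisection error bound: |error| ≤ (b-a)/2^n
|error| ≤ (0 - (-3))/2^3 = 3/2^3
|error| ≤ 0.3750000000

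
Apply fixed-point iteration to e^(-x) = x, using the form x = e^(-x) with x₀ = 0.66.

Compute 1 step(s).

Equation: e^(-x) = x
Fixed-point form: x = e^(-x)
x₀ = 0.66

x_1 = g(0.660000) = 0.516851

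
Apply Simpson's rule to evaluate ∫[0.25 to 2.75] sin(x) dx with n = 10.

f(x) = sin(x)
a = 0.25, b = 2.75, n = 10
h = (b - a)/n = 0.250000

Simpson's rule: (h/3)[f(x₀) + 4f(x₁) + 2f(x₂) + ... + f(xₙ)]

x_0 = 0.2500, f(x_0) = 0.247404, coefficient = 1
x_1 = 0.5000, f(x_1) = 0.479426, coefficient = 4
x_2 = 0.7500, f(x_2) = 0.681639, coefficient = 2
x_3 = 1.0000, f(x_3) = 0.841471, coefficient = 4
x_4 = 1.2500, f(x_4) = 0.948985, coefficient = 2
x_5 = 1.5000, f(x_5) = 0.997495, coefficient = 4
x_6 = 1.7500, f(x_6) = 0.983986, coefficient = 2
x_7 = 2.0000, f(x_7) = 0.909297, coefficient = 4
x_8 = 2.2500, f(x_8) = 0.778073, coefficient = 2
x_9 = 2.5000, f(x_9) = 0.598472, coefficient = 4
x_10 = 2.7500, f(x_10) = 0.381661, coefficient = 1

I ≈ (0.250000/3) × 22.719074 = 1.893256
Exact value: 1.893215
Error: 0.000041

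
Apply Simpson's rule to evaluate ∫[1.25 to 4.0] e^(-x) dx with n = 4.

f(x) = e^(-x)
a = 1.25, b = 4.0, n = 4
h = (b - a)/n = 0.687500

Simpson's rule: (h/3)[f(x₀) + 4f(x₁) + 2f(x₂) + ... + f(xₙ)]

x_0 = 1.2500, f(x_0) = 0.286505, coefficient = 1
x_1 = 1.9375, f(x_1) = 0.144064, coefficient = 4
x_2 = 2.6250, f(x_2) = 0.072440, coefficient = 2
x_3 = 3.3125, f(x_3) = 0.036425, coefficient = 4
x_4 = 4.0000, f(x_4) = 0.018316, coefficient = 1

I ≈ (0.687500/3) × 1.171655 = 0.268504
Exact value: 0.268189
Error: 0.000315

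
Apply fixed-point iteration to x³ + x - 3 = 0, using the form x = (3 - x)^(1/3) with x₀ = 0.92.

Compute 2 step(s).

Equation: x³ + x - 3 = 0
Fixed-point form: x = (3 - x)^(1/3)
x₀ = 0.92

x_1 = g(0.920000) = 1.276501
x_2 = g(1.276501) = 1.198957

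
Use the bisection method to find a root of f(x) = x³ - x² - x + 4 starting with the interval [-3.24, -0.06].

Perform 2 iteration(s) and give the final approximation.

f(x) = x³ - x² - x + 4
Initial interval: [-3.24, -0.06]

Iteration 1:
  c_1 = (-3.240000 + (-0.060000))/2 = -1.650000
  f(c_1) = f(-1.650000) = -1.564625
  f(a) × f(c) ≥ 0, new interval: [-1.650000, -0.060000]
Iteration 2:
  c_2 = (-1.650000 + (-0.060000))/2 = -0.855000
  f(c_2) = f(-0.855000) = 3.498949
  f(a) × f(c) < 0, new interval: [-1.650000, -0.855000]

After 2 iteration(s), the approximation is c_2 = -0.855000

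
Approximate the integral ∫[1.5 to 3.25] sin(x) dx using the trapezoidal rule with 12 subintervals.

f(x) = sin(x)
a = 1.5, b = 3.25, n = 12
h = (b - a)/n = 0.145833

Trapezoidal rule: (h/2)[f(x₀) + 2f(x₁) + 2f(x₂) + ... + f(xₙ)]

x_0 = 1.5000, f(x_0) = 0.997495, coefficient = 1
x_1 = 1.6458, f(x_1) = 0.997186, coefficient = 2
x_2 = 1.7917, f(x_2) = 0.975707, coefficient = 2
x_3 = 1.9375, f(x_3) = 0.933514, coefficient = 2
x_4 = 2.0833, f(x_4) = 0.871503, coefficient = 2
x_5 = 2.2292, f(x_5) = 0.790990, coefficient = 2
x_6 = 2.3750, f(x_6) = 0.693685, coefficient = 2
x_7 = 2.5208, f(x_7) = 0.581653, coefficient = 2
x_8 = 2.6667, f(x_8) = 0.457273, coefficient = 2
x_9 = 2.8125, f(x_9) = 0.323185, coefficient = 2
x_10 = 2.9583, f(x_10) = 0.182235, coefficient = 2
x_11 = 3.1042, f(x_11) = 0.037417, coefficient = 2
x_12 = 3.2500, f(x_12) = -0.108195, coefficient = 1

I ≈ (0.145833/2) × 14.577997 = 1.062979
Exact value: 1.064867
Error: 0.001888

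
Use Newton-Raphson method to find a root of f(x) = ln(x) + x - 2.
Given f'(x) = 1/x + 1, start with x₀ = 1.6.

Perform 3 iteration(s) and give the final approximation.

f(x) = ln(x) + x - 2
f'(x) = 1/x + 1
x₀ = 1.6

Newton-Raphson formula: x_{n+1} = x_n - f(x_n)/f'(x_n)

Iteration 1:
  f(1.600000) = 0.070004
  f'(1.600000) = 1.625000
  x_1 = 1.600000 - 0.070004/1.625000 = 1.556921
Iteration 2:
  f(1.556921) = -0.000369
  f'(1.556921) = 1.642293
  x_2 = 1.556921 - (-0.000369)/1.642293 = 1.557146
Iteration 3:
  f(1.557146) = 0.000000
  f'(1.557146) = 1.642201
  x_3 = 1.557146 - 0.000000/1.642201 = 1.557146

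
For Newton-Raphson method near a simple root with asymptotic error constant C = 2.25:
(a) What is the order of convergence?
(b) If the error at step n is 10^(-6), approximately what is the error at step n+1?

(a) Newton-Raphson has quadratic (order 2) convergence near simple roots.
    This means |e_{n+1}| ≈ C|e_n|².

(b) With |e_n| = 10^(-6) and C = 2.25:
    |e_{n+1}| ≈ 2.25 × (10^(-6))² = 2.25 × 10^(-12)

(a) 2 (quadratic); (b) |e_{n+1}| ≈ 2.250e-12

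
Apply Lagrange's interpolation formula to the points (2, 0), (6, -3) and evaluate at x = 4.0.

Lagrange interpolation formula:
P(x) = Σ yᵢ × Lᵢ(x)
where Lᵢ(x) = Π_{j≠i} (x - xⱼ)/(xᵢ - xⱼ)

L_0(4.0) = (4.0 - 6)/(2 - 6) = 0.500000
L_1(4.0) = (4.0 - 2)/(6 - 2) = 0.500000

P(4.0) = 0×L_0(4.0) + (-3)×L_1(4.0)
P(4.0) = -1.500000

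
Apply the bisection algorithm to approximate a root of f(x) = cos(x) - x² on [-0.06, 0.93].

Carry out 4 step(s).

f(x) = cos(x) - x²
Initial interval: [-0.06, 0.93]

Iteration 1:
  c_1 = (-0.060000 + 0.930000)/2 = 0.435000
  f(c_1) = f(0.435000) = 0.717645
  f(a) × f(c) ≥ 0, new interval: [0.435000, 0.930000]
Iteration 2:
  c_2 = (0.435000 + 0.930000)/2 = 0.682500
  f(c_2) = f(0.682500) = 0.310192
  f(a) × f(c) ≥ 0, new interval: [0.682500, 0.930000]
Iteration 3:
  c_3 = (0.682500 + 0.930000)/2 = 0.806250
  f(c_3) = f(0.806250) = 0.042171
  f(a) × f(c) ≥ 0, new interval: [0.806250, 0.930000]
Iteration 4:
  c_4 = (0.806250 + 0.930000)/2 = 0.868125
  f(c_4) = f(0.868125) = -0.107382
  f(a) × f(c) < 0, new interval: [0.806250, 0.868125]

After 4 iteration(s), the approximation is c_4 = 0.868125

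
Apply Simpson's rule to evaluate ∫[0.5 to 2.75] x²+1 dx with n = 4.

f(x) = x²+1
a = 0.5, b = 2.75, n = 4
h = (b - a)/n = 0.562500

Simpson's rule: (h/3)[f(x₀) + 4f(x₁) + 2f(x₂) + ... + f(xₙ)]

x_0 = 0.5000, f(x_0) = 1.250000, coefficient = 1
x_1 = 1.0625, f(x_1) = 2.128906, coefficient = 4
x_2 = 1.6250, f(x_2) = 3.640625, coefficient = 2
x_3 = 2.1875, f(x_3) = 5.785156, coefficient = 4
x_4 = 2.7500, f(x_4) = 8.562500, coefficient = 1

I ≈ (0.562500/3) × 48.750000 = 9.140625
Exact value: 9.140625
Error: 0.000000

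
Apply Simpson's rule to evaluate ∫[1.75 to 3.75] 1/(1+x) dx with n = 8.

f(x) = 1/(1+x)
a = 1.75, b = 3.75, n = 8
h = (b - a)/n = 0.250000

Simpson's rule: (h/3)[f(x₀) + 4f(x₁) + 2f(x₂) + ... + f(xₙ)]

x_0 = 1.7500, f(x_0) = 0.363636, coefficient = 1
x_1 = 2.0000, f(x_1) = 0.333333, coefficient = 4
x_2 = 2.2500, f(x_2) = 0.307692, coefficient = 2
x_3 = 2.5000, f(x_3) = 0.285714, coefficient = 4
x_4 = 2.7500, f(x_4) = 0.266667, coefficient = 2
x_5 = 3.0000, f(x_5) = 0.250000, coefficient = 4
x_6 = 3.2500, f(x_6) = 0.235294, coefficient = 2
x_7 = 3.5000, f(x_7) = 0.222222, coefficient = 4
x_8 = 3.7500, f(x_8) = 0.210526, coefficient = 1

I ≈ (0.250000/3) × 6.558548 = 0.546546
Exact value: 0.546544
Error: 0.000002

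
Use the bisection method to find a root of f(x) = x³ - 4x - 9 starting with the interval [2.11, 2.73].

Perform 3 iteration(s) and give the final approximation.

f(x) = x³ - 4x - 9
Initial interval: [2.11, 2.73]

Iteration 1:
  c_1 = (2.110000 + 2.730000)/2 = 2.420000
  f(c_1) = f(2.420000) = -4.507512
  f(a) × f(c) ≥ 0, new interval: [2.420000, 2.730000]
Iteration 2:
  c_2 = (2.420000 + 2.730000)/2 = 2.575000
  f(c_2) = f(2.575000) = -2.226141
  f(a) × f(c) ≥ 0, new interval: [2.575000, 2.730000]
Iteration 3:
  c_3 = (2.575000 + 2.730000)/2 = 2.652500
  f(c_3) = f(2.652500) = -0.947657
  f(a) × f(c) ≥ 0, new interval: [2.652500, 2.730000]

After 3 iteration(s), the approximation is c_3 = 2.652500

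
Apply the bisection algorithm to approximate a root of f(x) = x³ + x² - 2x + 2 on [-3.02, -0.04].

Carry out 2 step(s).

f(x) = x³ + x² - 2x + 2
Initial interval: [-3.02, -0.04]

Iteration 1:
  c_1 = (-3.020000 + (-0.040000))/2 = -1.530000
  f(c_1) = f(-1.530000) = 3.819323
  f(a) × f(c) < 0, new interval: [-3.020000, -1.530000]
Iteration 2:
  c_2 = (-3.020000 + (-1.530000))/2 = -2.275000
  f(c_2) = f(-2.275000) = -0.048922
  f(a) × f(c) ≥ 0, new interval: [-2.275000, -1.530000]

After 2 iteration(s), the approximation is c_2 = -2.275000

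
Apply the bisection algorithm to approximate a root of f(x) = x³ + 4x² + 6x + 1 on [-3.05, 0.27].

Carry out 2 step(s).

f(x) = x³ + 4x² + 6x + 1
Initial interval: [-3.05, 0.27]

Iteration 1:
  c_1 = (-3.050000 + 0.270000)/2 = -1.390000
  f(c_1) = f(-1.390000) = -2.297219
  f(a) × f(c) ≥ 0, new interval: [-1.390000, 0.270000]
Iteration 2:
  c_2 = (-1.390000 + 0.270000)/2 = -0.560000
  f(c_2) = f(-0.560000) = -1.281216
  f(a) × f(c) ≥ 0, new interval: [-0.560000, 0.270000]

After 2 iteration(s), the approximation is c_2 = -0.560000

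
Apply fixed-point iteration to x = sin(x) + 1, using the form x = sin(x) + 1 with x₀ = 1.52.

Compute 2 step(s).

Equation: x = sin(x) + 1
Fixed-point form: x = sin(x) + 1
x₀ = 1.52

x_1 = g(1.520000) = 1.998710
x_2 = g(1.998710) = 1.909833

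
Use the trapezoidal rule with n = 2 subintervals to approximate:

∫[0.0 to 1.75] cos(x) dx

f(x) = cos(x)
a = 0.0, b = 1.75, n = 2
h = (b - a)/n = 0.875000

Trapezoidal rule: (h/2)[f(x₀) + 2f(x₁) + 2f(x₂) + ... + f(xₙ)]

x_0 = 0.0000, f(x_0) = 1.000000, coefficient = 1
x_1 = 0.8750, f(x_1) = 0.640997, coefficient = 2
x_2 = 1.7500, f(x_2) = -0.178246, coefficient = 1

I ≈ (0.875000/2) × 2.103748 = 0.920390
Exact value: 0.983986
Error: 0.063596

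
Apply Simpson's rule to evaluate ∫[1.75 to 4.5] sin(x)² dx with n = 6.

f(x) = sin(x)²
a = 1.75, b = 4.5, n = 6
h = (b - a)/n = 0.458333

Simpson's rule: (h/3)[f(x₀) + 4f(x₁) + 2f(x₂) + ... + f(xₙ)]

x_0 = 1.7500, f(x_0) = 0.968228, coefficient = 1
x_1 = 2.2083, f(x_1) = 0.645715, coefficient = 4
x_2 = 2.6667, f(x_2) = 0.209098, coefficient = 2
x_3 = 3.1250, f(x_3) = 0.000275, coefficient = 4
x_4 = 3.5833, f(x_4) = 0.182768, coefficient = 2
x_5 = 4.0417, f(x_5) = 0.613673, coefficient = 4
x_6 = 4.5000, f(x_6) = 0.955565, coefficient = 1

I ≈ (0.458333/3) × 7.746181 = 1.183444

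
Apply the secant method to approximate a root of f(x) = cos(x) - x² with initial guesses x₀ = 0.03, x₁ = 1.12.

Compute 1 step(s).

f(x) = cos(x) - x²
x₀ = 0.03, x₁ = 1.12

Secant formula: x_{n+1} = x_n - f(x_n)(x_n - x_{n-1})/(f(x_n) - f(x_{n-1}))

Iteration 1:
  f(0.030000) = 0.998650
  f(1.120000) = -0.818718
  x_2 = 1.120000 - (-0.818718)×(1.120000 - 0.030000)/(-0.818718 - 0.998650)
       = 0.628959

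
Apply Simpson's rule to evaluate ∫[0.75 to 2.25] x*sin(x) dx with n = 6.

f(x) = x*sin(x)
a = 0.75, b = 2.25, n = 6
h = (b - a)/n = 0.250000

Simpson's rule: (h/3)[f(x₀) + 4f(x₁) + 2f(x₂) + ... + f(xₙ)]

x_0 = 0.7500, f(x_0) = 0.511229, coefficient = 1
x_1 = 1.0000, f(x_1) = 0.841471, coefficient = 4
x_2 = 1.2500, f(x_2) = 1.186231, coefficient = 2
x_3 = 1.5000, f(x_3) = 1.496242, coefficient = 4
x_4 = 1.7500, f(x_4) = 1.721975, coefficient = 2
x_5 = 2.0000, f(x_5) = 1.818595, coefficient = 4
x_6 = 2.2500, f(x_6) = 1.750665, coefficient = 1

I ≈ (0.250000/3) × 24.703539 = 2.058628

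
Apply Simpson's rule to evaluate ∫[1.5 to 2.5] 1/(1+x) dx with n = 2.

f(x) = 1/(1+x)
a = 1.5, b = 2.5, n = 2
h = (b - a)/n = 0.500000

Simpson's rule: (h/3)[f(x₀) + 4f(x₁) + 2f(x₂) + ... + f(xₙ)]

x_0 = 1.5000, f(x_0) = 0.400000, coefficient = 1
x_1 = 2.0000, f(x_1) = 0.333333, coefficient = 4
x_2 = 2.5000, f(x_2) = 0.285714, coefficient = 1

I ≈ (0.500000/3) × 2.019048 = 0.336508
Exact value: 0.336472
Error: 0.000036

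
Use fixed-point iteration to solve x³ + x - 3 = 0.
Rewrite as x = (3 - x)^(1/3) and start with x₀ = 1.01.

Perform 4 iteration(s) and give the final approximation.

Equation: x³ + x - 3 = 0
Fixed-point form: x = (3 - x)^(1/3)
x₀ = 1.01

x_1 = g(1.010000) = 1.257818
x_2 = g(1.257818) = 1.203274
x_3 = g(1.203274) = 1.215702
x_4 = g(1.215702) = 1.212893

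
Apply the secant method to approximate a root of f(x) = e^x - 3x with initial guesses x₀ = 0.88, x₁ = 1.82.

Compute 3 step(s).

f(x) = e^x - 3x
x₀ = 0.88, x₁ = 1.82

Secant formula: x_{n+1} = x_n - f(x_n)(x_n - x_{n-1})/(f(x_n) - f(x_{n-1}))

Iteration 1:
  f(0.880000) = -0.229100
  f(1.820000) = 0.711858
  x_2 = 1.820000 - 0.711858×(1.820000 - 0.880000)/(0.711858 - (-0.229100))
       = 1.108867
Iteration 2:
  f(1.820000) = 0.711858
  f(1.108867) = -0.295679
  x_3 = 1.108867 - (-0.295679)×(1.108867 - 1.820000)/(-0.295679 - 0.711858)
       = 1.317561
Iteration 3:
  f(1.108867) = -0.295679
  f(1.317561) = -0.218381
  x_4 = 1.317561 - (-0.218381)×(1.317561 - 1.108867)/(-0.218381 - (-0.295679))
       = 1.907161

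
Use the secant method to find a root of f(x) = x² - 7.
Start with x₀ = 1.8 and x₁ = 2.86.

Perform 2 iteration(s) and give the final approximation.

f(x) = x² - 7
x₀ = 1.8, x₁ = 2.86

Secant formula: x_{n+1} = x_n - f(x_n)(x_n - x_{n-1})/(f(x_n) - f(x_{n-1}))

Iteration 1:
  f(1.800000) = -3.760000
  f(2.860000) = 1.179600
  x_2 = 2.860000 - 1.179600×(2.860000 - 1.800000)/(1.179600 - (-3.760000))
       = 2.606867
Iteration 2:
  f(2.860000) = 1.179600
  f(2.606867) = -0.204245
  x_3 = 2.606867 - (-0.204245)×(2.606867 - 2.860000)/(-0.204245 - 1.179600)
       = 2.644227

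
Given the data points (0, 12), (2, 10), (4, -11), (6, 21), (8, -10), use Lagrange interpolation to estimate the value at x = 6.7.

Lagrange interpolation formula:
P(x) = Σ yᵢ × Lᵢ(x)
where Lᵢ(x) = Π_{j≠i} (x - xⱼ)/(xᵢ - xⱼ)

L_0(6.7) = (6.7 - 2)/(0 - 2) × (6.7 - 4)/(0 - 4) × (6.7 - 6)/(0 - 6) × (6.7 - 8)/(0 - 8) = -0.030073
L_1(6.7) = (6.7 - 0)/(2 - 0) × (6.7 - 4)/(2 - 4) × (6.7 - 6)/(2 - 6) × (6.7 - 8)/(2 - 8) = 0.171478
L_2(6.7) = (6.7 - 0)/(4 - 0) × (6.7 - 2)/(4 - 2) × (6.7 - 6)/(4 - 6) × (6.7 - 8)/(4 - 8) = -0.447748
L_3(6.7) = (6.7 - 0)/(6 - 0) × (6.7 - 2)/(6 - 2) × (6.7 - 4)/(6 - 4) × (6.7 - 8)/(6 - 8) = 1.151353
L_4(6.7) = (6.7 - 0)/(8 - 0) × (6.7 - 2)/(8 - 2) × (6.7 - 4)/(8 - 4) × (6.7 - 6)/(8 - 6) = 0.154990

P(6.7) = 12×L_0(6.7) + 10×L_1(6.7) + (-11)×L_2(6.7) + 21×L_3(6.7) + (-10)×L_4(6.7)
P(6.7) = 28.907659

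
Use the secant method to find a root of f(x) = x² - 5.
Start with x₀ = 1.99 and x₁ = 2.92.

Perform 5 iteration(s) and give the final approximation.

f(x) = x² - 5
x₀ = 1.99, x₁ = 2.92

Secant formula: x_{n+1} = x_n - f(x_n)(x_n - x_{n-1})/(f(x_n) - f(x_{n-1}))

Iteration 1:
  f(1.990000) = -1.039900
  f(2.920000) = 3.526400
  x_2 = 2.920000 - 3.526400×(2.920000 - 1.990000)/(3.526400 - (-1.039900))
       = 2.201792
Iteration 2:
  f(2.920000) = 3.526400
  f(2.201792) = -0.152111
  x_3 = 2.201792 - (-0.152111)×(2.201792 - 2.920000)/(-0.152111 - 3.526400)
       = 2.231491
Iteration 3:
  f(2.201792) = -0.152111
  f(2.231491) = -0.020448
  x_4 = 2.231491 - (-0.020448)×(2.231491 - 2.201792)/(-0.020448 - (-0.152111))
       = 2.236103
Iteration 4:
  f(2.231491) = -0.020448
  f(2.236103) = 0.000158
  x_5 = 2.236103 - 0.000158×(2.236103 - 2.231491)/(0.000158 - (-0.020448))
       = 2.236068
Iteration 5:
  f(2.236103) = 0.000158
  f(2.236068) = 0.000000
  x_6 = 2.236068 - 0.000000×(2.236068 - 2.236103)/(0.000000 - 0.000158)
       = 2.236068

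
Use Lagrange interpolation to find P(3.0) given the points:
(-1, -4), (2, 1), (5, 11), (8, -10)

Lagrange interpolation formula:
P(x) = Σ yᵢ × Lᵢ(x)
where Lᵢ(x) = Π_{j≠i} (x - xⱼ)/(xᵢ - xⱼ)

L_0(3.0) = (3.0 - 2)/(-1 - 2) × (3.0 - 5)/(-1 - 5) × (3.0 - 8)/(-1 - 8) = -0.061728
L_1(3.0) = (3.0 - (-1))/(2 - (-1)) × (3.0 - 5)/(2 - 5) × (3.0 - 8)/(2 - 8) = 0.740741
L_2(3.0) = (3.0 - (-1))/(5 - (-1)) × (3.0 - 2)/(5 - 2) × (3.0 - 8)/(5 - 8) = 0.370370
L_3(3.0) = (3.0 - (-1))/(8 - (-1)) × (3.0 - 2)/(8 - 2) × (3.0 - 5)/(8 - 5) = -0.049383

P(3.0) = (-4)×L_0(3.0) + 1×L_1(3.0) + 11×L_2(3.0) + (-10)×L_3(3.0)
P(3.0) = 5.555556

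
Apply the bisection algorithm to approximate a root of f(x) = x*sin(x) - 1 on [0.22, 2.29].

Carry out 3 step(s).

f(x) = x*sin(x) - 1
Initial interval: [0.22, 2.29]

Iteration 1:
  c_1 = (0.220000 + 2.290000)/2 = 1.255000
  f(c_1) = f(1.255000) = 0.192939
  f(a) × f(c) < 0, new interval: [0.220000, 1.255000]
Iteration 2:
  c_2 = (0.220000 + 1.255000)/2 = 0.737500
  f(c_2) = f(0.737500) = -0.504076
  f(a) × f(c) ≥ 0, new interval: [0.737500, 1.255000]
Iteration 3:
  c_3 = (0.737500 + 1.255000)/2 = 0.996250
  f(c_3) = f(0.996250) = -0.163709
  f(a) × f(c) ≥ 0, new interval: [0.996250, 1.255000]

After 3 iteration(s), the approximation is c_3 = 0.996250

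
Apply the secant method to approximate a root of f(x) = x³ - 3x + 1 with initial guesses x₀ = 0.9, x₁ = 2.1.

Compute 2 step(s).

f(x) = x³ - 3x + 1
x₀ = 0.9, x₁ = 2.1

Secant formula: x_{n+1} = x_n - f(x_n)(x_n - x_{n-1})/(f(x_n) - f(x_{n-1}))

Iteration 1:
  f(0.900000) = -0.971000
  f(2.100000) = 3.961000
  x_2 = 2.100000 - 3.961000×(2.100000 - 0.900000)/(3.961000 - (-0.971000))
       = 1.136253
Iteration 2:
  f(2.100000) = 3.961000
  f(1.136253) = -0.941776
  x_3 = 1.136253 - (-0.941776)×(1.136253 - 2.100000)/(-0.941776 - 3.961000)
       = 1.321380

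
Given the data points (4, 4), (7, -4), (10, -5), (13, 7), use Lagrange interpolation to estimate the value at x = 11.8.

Lagrange interpolation formula:
P(x) = Σ yᵢ × Lᵢ(x)
where Lᵢ(x) = Π_{j≠i} (x - xⱼ)/(xᵢ - xⱼ)

L_0(11.8) = (11.8 - 7)/(4 - 7) × (11.8 - 10)/(4 - 10) × (11.8 - 13)/(4 - 13) = 0.064000
L_1(11.8) = (11.8 - 4)/(7 - 4) × (11.8 - 10)/(7 - 10) × (11.8 - 13)/(7 - 13) = -0.312000
L_2(11.8) = (11.8 - 4)/(10 - 4) × (11.8 - 7)/(10 - 7) × (11.8 - 13)/(10 - 13) = 0.832000
L_3(11.8) = (11.8 - 4)/(13 - 4) × (11.8 - 7)/(13 - 7) × (11.8 - 10)/(13 - 10) = 0.416000

P(11.8) = 4×L_0(11.8) + (-4)×L_1(11.8) + (-5)×L_2(11.8) + 7×L_3(11.8)
P(11.8) = 0.256000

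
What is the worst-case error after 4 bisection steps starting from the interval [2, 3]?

Bisection error bound: |error| ≤ (b-a)/2^n
|error| ≤ (3 - 2)/2^4 = 1/2^4
|error| ≤ 0.0625000000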